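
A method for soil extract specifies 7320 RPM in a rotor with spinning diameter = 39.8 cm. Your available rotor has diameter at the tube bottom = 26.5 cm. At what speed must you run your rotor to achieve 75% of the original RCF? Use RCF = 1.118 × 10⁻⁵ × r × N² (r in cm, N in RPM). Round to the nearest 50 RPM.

≈ 7750 RPM

Original rotor: r = 39.8 / 2 = 19.9 cm
RCF_original = 1.118 × 10⁻⁵ × 19.9 × (7320)² = 1.118 × 10⁻⁵ × 19.9 × 53,582,400 ≈ 11,921.1 × g
Target RCF = 0.75 × 11,921.1 ≈ 8,940.8 × g
Your rotor: r = 26.5 / 2 = 13.25 cm
8,940.8 = 1.118 × 10⁻⁵ × 13.25 × N²
N² = 8,940.8 / (14.8135 × 10⁻⁵) = 60,355,757
N ≈ √60,355,757 ≈ 7,768.9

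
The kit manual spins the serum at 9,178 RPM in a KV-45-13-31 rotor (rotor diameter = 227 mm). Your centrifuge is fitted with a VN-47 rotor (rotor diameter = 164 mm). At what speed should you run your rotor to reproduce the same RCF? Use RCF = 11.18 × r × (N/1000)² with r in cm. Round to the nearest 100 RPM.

≈ 10800 RPM

Original rotor: r = 227 mm / 2 = 113.5 mm = 11.35 cm
RCF_original = 11.18 × 11.35 × (9.178)² = 11.18 × 11.35 × 84.235684 ≈ 10,688.9 × g
Your rotor: r = 164 mm / 2 = 82 mm = 8.2 cm
10,688.9 = 11.18 × 8.2 × (N/1000)²
(N/1000)² = 10,688.9 / 91.676 = 116.5943
N = 1000 × √116.5943 ≈ 10,797.9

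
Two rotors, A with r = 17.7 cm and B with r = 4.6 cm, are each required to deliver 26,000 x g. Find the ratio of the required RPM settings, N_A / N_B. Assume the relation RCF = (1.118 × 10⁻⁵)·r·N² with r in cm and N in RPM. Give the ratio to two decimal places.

0.51

At fixed RCF, N ∝ 1/√r, so N_A/N_B = √(r_B/r_A) = √(4.6/17.7) = √0.259887 = 0.5098.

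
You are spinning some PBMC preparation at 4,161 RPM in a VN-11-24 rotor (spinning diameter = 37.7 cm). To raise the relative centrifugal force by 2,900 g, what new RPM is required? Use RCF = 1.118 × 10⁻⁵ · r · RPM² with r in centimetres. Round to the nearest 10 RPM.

r = 37.7 / 2 = 18.85 cm
Current RCF = 1.118 × 10⁻⁵ × 18.85 × (4161)² = 1.118 × 10⁻⁵ × 18.85 × 17,313,921 ≈ 3,648.8 × g
Target RCF = 3,648.8 + 2,900 = 6,548.8 × g
N² = 6,548.8 / (21.0743 × 10⁻⁵) = 31,074,816
N ≈ √31,074,816 ≈ 5,574.5

5570 RPM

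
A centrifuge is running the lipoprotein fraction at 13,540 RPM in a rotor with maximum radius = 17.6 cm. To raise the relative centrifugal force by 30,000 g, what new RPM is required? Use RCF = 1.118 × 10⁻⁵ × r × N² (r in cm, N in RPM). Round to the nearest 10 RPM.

N₂ ≈ 18320 RPM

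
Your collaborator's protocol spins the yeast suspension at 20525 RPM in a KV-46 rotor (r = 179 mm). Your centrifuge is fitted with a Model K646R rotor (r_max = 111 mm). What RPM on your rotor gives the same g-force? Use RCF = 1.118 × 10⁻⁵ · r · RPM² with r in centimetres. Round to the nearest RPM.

26064 RPM

Original rotor: r = 179 mm = 17.9 cm
RCF_original = 1.118 × 10⁻⁵ × 17.9 × (20525)² = 1.118 × 10⁻⁵ × 17.9 × 421,275,625 ≈ 84,306.5 × g
Your rotor: r = 111 mm = 11.1 cm
84,306.5 = 1.118 × 10⁻⁵ × 11.1 × N²
N² = 84,306.5 / (12.4098 × 10⁻⁵) = 679,354,220
N ≈ √679,354,220 ≈ 26,064.4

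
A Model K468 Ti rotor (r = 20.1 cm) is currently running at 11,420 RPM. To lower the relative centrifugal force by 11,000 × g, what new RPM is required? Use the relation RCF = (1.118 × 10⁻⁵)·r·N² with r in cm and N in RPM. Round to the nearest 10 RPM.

9030 RPM

Current RCF = 1.118 × 10⁻⁵ × 20.1 × (11420)² = 1.118 × 10⁻⁵ × 20.1 × 130,416,400 ≈ 29,306.9 × g
Target RCF = 29,306.9 − 11,000 = 18,306.9 × g
N² = 18,306.9 / (22.4718 × 10⁻⁵) = 81,466,104
N ≈ √81,466,104 ≈ 9,025.9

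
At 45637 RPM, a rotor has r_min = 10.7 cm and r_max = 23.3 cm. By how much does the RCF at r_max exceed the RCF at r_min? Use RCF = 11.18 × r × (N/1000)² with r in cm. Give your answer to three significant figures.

ΔRCF ≈ 293000 x g

ΔRCF = 11.18 × (r_max − r_min) × (N/1000)² = 11.18 × 12.6 × 2,082.735769 ≈ 293,390.8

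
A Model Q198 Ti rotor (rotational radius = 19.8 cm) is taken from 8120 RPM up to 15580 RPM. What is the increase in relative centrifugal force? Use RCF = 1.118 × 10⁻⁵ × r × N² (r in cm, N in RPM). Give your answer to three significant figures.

≈ 39100 g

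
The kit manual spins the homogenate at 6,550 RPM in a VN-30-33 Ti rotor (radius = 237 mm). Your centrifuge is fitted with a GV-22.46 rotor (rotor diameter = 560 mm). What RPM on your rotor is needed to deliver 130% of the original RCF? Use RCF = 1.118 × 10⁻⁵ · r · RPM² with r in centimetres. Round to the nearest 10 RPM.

6870 RPM

Original rotor: r = 237 mm = 23.7 cm
RCF_original = 1.118 × 10⁻⁵ × 23.7 × (6550)² = 1.118 × 10⁻⁵ × 23.7 × 42,902,500 ≈ 11,367.7 × g
Target RCF = 1.3 × 11,367.7 ≈ 14,778 × g
Your rotor: r = 560 mm / 2 = 280 mm = 28 cm
14,778 = 1.118 × 10⁻⁵ × 28 × N²
N² = 14,778 / (31.304 × 10⁻⁵) = 47,208,025
N ≈ √47,208,025 ≈ 6,870.8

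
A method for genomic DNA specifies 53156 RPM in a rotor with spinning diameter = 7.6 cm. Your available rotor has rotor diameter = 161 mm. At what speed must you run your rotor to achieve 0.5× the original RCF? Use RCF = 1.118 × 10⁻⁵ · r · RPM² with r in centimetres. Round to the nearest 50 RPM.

Original rotor: r = 7.6 / 2 = 3.8 cm
RCF = 1.118 × 10⁻⁵ × r × N²
RCF_original = 1.118 × 10⁻⁵ × 3.8 × (53156)² = 1.118 × 10⁻⁵ × 3.8 × 2,825,560,336 ≈ 120,041.1 × g
Target RCF = 0.5 × 120,041.1 ≈ 60,020.6 × g
Your rotor: r = 161 mm / 2 = 80.5 mm = 8.05 cm
60,020.6 = 1.118 × 10⁻⁵ × 8.05 × N²
N² = 60,020.6 / (8.9999 × 10⁻⁵) = 666,902,966
N ≈ √666,902,966 ≈ 25,824.5

25800 RPM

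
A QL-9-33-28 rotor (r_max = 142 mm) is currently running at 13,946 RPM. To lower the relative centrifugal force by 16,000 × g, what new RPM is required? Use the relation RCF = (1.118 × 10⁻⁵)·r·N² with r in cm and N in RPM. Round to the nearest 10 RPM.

9680 RPM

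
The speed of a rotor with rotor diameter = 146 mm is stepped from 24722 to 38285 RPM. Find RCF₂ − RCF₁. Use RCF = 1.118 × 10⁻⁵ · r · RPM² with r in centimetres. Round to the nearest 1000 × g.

70000 ×g

r = 146 mm / 2 = 73 mm = 7.3 cm
RCF₁ = 1.118 × 10⁻⁵ × 7.3 × (24722)² = 1.118 × 10⁻⁵ × 7.3 × 611,177,284 ≈ 49,880.6 × g
RCF₂ = 1.118 × 10⁻⁵ × 7.3 × (38285)² = 1.118 × 10⁻⁵ × 7.3 × 1,465,741,225 ≈ 119,625 × g
Increase = 119,625 − 49,880.6 = 69,744.4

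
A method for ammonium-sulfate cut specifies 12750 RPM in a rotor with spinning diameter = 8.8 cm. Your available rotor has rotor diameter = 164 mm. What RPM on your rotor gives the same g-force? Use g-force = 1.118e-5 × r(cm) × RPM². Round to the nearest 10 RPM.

≈ 9340 RPM

Original rotor: r = 8.8 / 2 = 4.4 cm
RCF_original = 1.118 × 10⁻⁵ × 4.4 × (12750)² = 1.118 × 10⁻⁵ × 4.4 × 162,562,500 ≈ 7,996.8 × g
Your rotor: r = 164 mm / 2 = 82 mm = 8.2 cm
7,996.8 = 1.118 × 10⁻⁵ × 8.2 × N²
N² = 7,996.8 / (9.1676 × 10⁻⁵) = 87,228,937
N ≈ √87,228,937 ≈ 9,339.6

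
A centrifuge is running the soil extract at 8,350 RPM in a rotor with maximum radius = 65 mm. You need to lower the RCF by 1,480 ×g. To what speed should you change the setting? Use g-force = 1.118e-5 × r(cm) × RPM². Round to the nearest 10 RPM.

r = 65 mm = 6.5 cm
Current RCF = 1.118 × 10⁻⁵ × 6.5 × (8350)² = 1.118 × 10⁻⁵ × 6.5 × 69,722,500 ≈ 5,066.7 × g
Target RCF = 5,066.7 − 1,480 = 3,586.7 × g
N² = 3,586.7 / (7.267 × 10⁻⁵) = 49,355,993
N ≈ √49,355,993 ≈ 7,025.4

≈ 7030 RPM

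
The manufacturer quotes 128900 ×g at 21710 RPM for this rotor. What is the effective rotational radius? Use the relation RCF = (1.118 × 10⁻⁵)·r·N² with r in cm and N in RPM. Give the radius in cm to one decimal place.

r ≈ 24.5 cm

128900 = 1.118 × 10⁻⁵ × r × (21710)²
r = 128900 / (1.118 × 10⁻⁵ × 471,324,100) = 128900 / 5269.403 ≈ 24.462 cm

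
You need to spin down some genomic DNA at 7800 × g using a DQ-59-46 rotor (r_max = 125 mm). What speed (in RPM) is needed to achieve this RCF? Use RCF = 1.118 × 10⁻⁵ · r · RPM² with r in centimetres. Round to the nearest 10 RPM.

≈ 7470 RPM

r = 125 mm = 12.5 cm
RCF = 1.118 × 10⁻⁵ × r × N²
7,800 = 1.118 × 10⁻⁵ × 12.5 × N²
N² = 7,800 / (13.975 × 10⁻⁵) = 55,813,953
N ≈ √55,813,953 ≈ 7,470.9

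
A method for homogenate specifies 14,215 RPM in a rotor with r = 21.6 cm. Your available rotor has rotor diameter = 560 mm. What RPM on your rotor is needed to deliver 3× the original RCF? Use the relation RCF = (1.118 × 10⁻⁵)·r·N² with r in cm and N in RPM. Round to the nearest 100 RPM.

RCF_original = 1.118 × 10⁻⁵ × 21.6 × (14215)² = 1.118 × 10⁻⁵ × 21.6 × 202,066,225 ≈ 48,796.6 × g
Target RCF = 3 × 48,796.6 ≈ 146,389.8 × g
Your rotor: r = 560 mm / 2 = 280 mm = 28 cm
146,389.8 = 1.118 × 10⁻⁵ × 28 × N²
N² = 146,389.8 / (31.304 × 10⁻⁵) = 467,639,279
N ≈ √467,639,279 ≈ 21,625.0

≈ 21600 RPM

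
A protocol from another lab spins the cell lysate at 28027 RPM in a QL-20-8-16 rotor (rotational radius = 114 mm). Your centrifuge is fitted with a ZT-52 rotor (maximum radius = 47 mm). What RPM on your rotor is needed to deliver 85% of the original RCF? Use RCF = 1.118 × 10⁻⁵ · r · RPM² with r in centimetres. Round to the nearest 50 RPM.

40250 RPM

Original rotor: r = 114 mm = 11.4 cm
RCF_original = 1.118 × 10⁻⁵ × 11.4 × (28027)² = 1.118 × 10⁻⁵ × 11.4 × 785,512,729 ≈ 100,115.2 × g
Target RCF = 0.85 × 100,115.2 ≈ 85,097.9 × g
Your rotor: r = 47 mm = 4.7 cm
85,097.9 = 1.118 × 10⁻⁵ × 4.7 × N²
N² = 85,097.9 / (5.2546 × 10⁻⁵) = 1,619,493,396
N ≈ √1,619,493,396 ≈ 40,242.9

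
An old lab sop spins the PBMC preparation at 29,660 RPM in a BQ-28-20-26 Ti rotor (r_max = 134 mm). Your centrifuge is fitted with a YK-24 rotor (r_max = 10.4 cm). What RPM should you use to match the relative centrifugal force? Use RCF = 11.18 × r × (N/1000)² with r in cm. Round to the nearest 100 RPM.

≈ 33700 RPM

Original rotor: r = 134 mm = 13.4 cm
RCF = 11.18 × r × (N/1000)²
RCF_original = 11.18 × 13.4 × (29.66)² = 11.18 × 13.4 × 879.7156 ≈ 131,792 × g
131,792 = 11.18 × 10.4 × (N/1000)²
(N/1000)² = 131,792 / 116.272 = 1133.48
N = 1000 × √1133.48 ≈ 33,667.2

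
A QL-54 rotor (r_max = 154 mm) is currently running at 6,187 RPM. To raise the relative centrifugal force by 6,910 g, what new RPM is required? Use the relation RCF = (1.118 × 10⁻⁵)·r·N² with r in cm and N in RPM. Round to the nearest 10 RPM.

r = 154 mm = 15.4 cm
Current RCF = 1.118 × 10⁻⁵ × 15.4 × (6187)² = 1.118 × 10⁻⁵ × 15.4 × 38,278,969 ≈ 6,590.6 × g
Target RCF = 6,590.6 + 6,910 = 13,500.6 × g
N² = 13,500.6 / (17.2172 × 10⁻⁵) = 78,413,447
N ≈ √78,413,447 ≈ 8,855.1

8860 RPM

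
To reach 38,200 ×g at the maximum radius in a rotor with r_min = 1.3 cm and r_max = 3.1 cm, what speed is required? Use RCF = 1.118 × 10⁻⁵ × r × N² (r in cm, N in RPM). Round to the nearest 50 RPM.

≈ 33200 RPM

Use r_max = 3.1 cm.
RCF = 1.118 × 10⁻⁵ × r × N²
38,200 = 1.118 × 10⁻⁵ × 3.1 × N²
N² = 38,200 / (3.4658 × 10⁻⁵) = 1,102,198,627
N ≈ √1,102,198,627 ≈ 33,199.4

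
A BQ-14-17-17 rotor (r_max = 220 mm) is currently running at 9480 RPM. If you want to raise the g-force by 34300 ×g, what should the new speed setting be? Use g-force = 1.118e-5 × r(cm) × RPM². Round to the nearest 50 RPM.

15150 RPM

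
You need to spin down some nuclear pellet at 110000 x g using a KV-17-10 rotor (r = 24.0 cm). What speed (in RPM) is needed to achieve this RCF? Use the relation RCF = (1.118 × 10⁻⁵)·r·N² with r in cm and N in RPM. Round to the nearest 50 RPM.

N ≈ 20250 RPM

110,000 = 1.118 × 10⁻⁵ × 24 × N²
N² = 110,000 / (26.832 × 10⁻⁵) = 409,958,259
N ≈ √409,958,259 ≈ 20,247.4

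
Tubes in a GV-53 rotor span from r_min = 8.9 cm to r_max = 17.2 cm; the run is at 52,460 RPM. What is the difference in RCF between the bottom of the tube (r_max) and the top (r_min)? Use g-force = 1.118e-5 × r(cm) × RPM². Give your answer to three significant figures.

RCF_max = 1.118 × 10⁻⁵ × 17.2 × (52460)² = 1.118 × 10⁻⁵ × 17.2 × 2,752,051,600 ≈ 529,208.5 × g
RCF_min = 1.118 × 10⁻⁵ × 8.9 × (52460)² = 1.118 × 10⁻⁵ × 8.9 × 2,752,051,600 ≈ 273,834.6 × g
ΔRCF = 529,208.5 − 273,834.6 = 255,373.9

≈ 255000 × g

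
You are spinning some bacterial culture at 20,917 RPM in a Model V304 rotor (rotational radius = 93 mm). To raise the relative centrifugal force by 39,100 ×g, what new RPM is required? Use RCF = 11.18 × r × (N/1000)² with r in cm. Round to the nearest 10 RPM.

r = 93 mm = 9.3 cm
Current RCF = 11.18 × 9.3 × (20.917)² = 11.18 × 9.3 × 437.520889 ≈ 45,490.8 × g
Target RCF = 45,490.8 + 39,100 = 84,590.8 × g
(N/1000)² = 84,590.8 / 103.974 = 813.5765
N = 1000 × √813.5765 ≈ 28,523.3

N₂ ≈ 28520 RPM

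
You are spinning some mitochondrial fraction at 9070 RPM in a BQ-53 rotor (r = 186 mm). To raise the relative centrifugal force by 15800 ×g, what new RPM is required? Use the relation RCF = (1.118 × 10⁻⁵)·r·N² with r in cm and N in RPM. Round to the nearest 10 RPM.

r = 186 mm = 18.6 cm
Current RCF = 1.118 × 10⁻⁵ × 18.6 × (9070)² = 1.118 × 10⁻⁵ × 18.6 × 82,264,900 ≈ 17,106.8 × g
Target RCF = 17,106.8 + 15,800 = 32,906.8 × g
N² = 32,906.8 / (20.7948 × 10⁻⁵) = 158,245,331
N ≈ √158,245,331 ≈ 12,579.6

≈ 12580 RPM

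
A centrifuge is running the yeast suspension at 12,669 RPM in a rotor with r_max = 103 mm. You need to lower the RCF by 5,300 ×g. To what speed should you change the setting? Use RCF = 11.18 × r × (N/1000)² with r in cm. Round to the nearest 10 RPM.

r = 103 mm = 10.3 cm
Current RCF = 11.18 × 10.3 × (12.669)² = 11.18 × 10.3 × 160.503561 ≈ 18,482.6 × g
Target RCF = 18,482.6 − 5,300 = 13,182.6 × g
(N/1000)² = 13,182.6 / 115.154 = 114.478
N = 1000 × √114.478 ≈ 10,699.4

10700 RPM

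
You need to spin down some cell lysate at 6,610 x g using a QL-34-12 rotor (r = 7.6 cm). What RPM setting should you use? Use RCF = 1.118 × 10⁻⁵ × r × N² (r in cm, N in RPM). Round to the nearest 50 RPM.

N ≈ 8800 RPM

6,610 = 1.118 × 10⁻⁵ × 7.6 × N²
N² = 6,610 / (8.4968 × 10⁻⁵) = 77,793,993
N ≈ √77,793,993 ≈ 8,820.1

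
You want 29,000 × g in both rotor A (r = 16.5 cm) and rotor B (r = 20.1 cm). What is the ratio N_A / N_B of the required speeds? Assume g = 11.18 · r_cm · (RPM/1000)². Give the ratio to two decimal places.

At fixed RCF, N ∝ 1/√r, so N_A/N_B = √(r_B/r_A) = √(20.1/16.5) = √1.218182 = 1.1037.

1.10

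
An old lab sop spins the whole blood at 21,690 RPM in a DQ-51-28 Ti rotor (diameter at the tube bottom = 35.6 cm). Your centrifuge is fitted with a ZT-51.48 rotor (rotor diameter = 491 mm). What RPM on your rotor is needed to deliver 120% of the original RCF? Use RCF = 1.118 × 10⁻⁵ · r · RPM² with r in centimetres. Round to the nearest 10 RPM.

20230 RPM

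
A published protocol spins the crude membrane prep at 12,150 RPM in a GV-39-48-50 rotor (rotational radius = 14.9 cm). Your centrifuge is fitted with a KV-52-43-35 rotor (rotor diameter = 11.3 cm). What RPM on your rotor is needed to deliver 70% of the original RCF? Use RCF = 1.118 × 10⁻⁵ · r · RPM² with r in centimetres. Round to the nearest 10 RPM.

16510 RPM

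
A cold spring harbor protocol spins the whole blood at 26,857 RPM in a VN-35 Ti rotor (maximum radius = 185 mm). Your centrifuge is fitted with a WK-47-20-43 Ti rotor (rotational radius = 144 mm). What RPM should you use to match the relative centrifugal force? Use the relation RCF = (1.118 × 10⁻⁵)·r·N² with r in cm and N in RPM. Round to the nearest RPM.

30441 RPM

Original rotor: r = 185 mm = 18.5 cm
RCF_original = 1.118 × 10⁻⁵ × 18.5 × (26857)² = 1.118 × 10⁻⁵ × 18.5 × 721,298,449 ≈ 149,186.2 × g
Your rotor: r = 144 mm = 14.4 cm
149,186.2 = 1.118 × 10⁻⁵ × 14.4 × N²
N² = 149,186.2 / (16.0992 × 10⁻⁵) = 926,668,406
N ≈ √926,668,406 ≈ 30,441.2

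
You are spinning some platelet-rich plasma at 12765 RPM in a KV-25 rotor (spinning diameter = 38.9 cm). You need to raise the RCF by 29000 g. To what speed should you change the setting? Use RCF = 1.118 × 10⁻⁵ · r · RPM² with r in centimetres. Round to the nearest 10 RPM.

r = 38.9 / 2 = 19.45 cm
Current RCF = 1.118 × 10⁻⁵ × 19.45 × (12765)² = 1.118 × 10⁻⁵ × 19.45 × 162,945,225 ≈ 35,432.6 × g
Target RCF = 35,432.6 + 29,000 = 64,432.6 × g
N² = 64,432.6 / (21.7451 × 10⁻⁵) = 296,308,594
N ≈ √296,308,594 ≈ 17,213.6

≈ 17210 RPM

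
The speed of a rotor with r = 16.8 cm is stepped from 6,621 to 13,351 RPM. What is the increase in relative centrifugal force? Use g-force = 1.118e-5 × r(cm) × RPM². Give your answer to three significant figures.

25200 × g

RCF₁ = 1.118 × 10⁻⁵ × 16.8 × (6621)² = 1.118 × 10⁻⁵ × 16.8 × 43,837,641 ≈ 8,233.8 × g
RCF₂ = 1.118 × 10⁻⁵ × 16.8 × (13351)² = 1.118 × 10⁻⁵ × 16.8 × 178,249,201 ≈ 33,479.5 × g
Increase = 33,479.5 − 8,233.8 = 25,245.7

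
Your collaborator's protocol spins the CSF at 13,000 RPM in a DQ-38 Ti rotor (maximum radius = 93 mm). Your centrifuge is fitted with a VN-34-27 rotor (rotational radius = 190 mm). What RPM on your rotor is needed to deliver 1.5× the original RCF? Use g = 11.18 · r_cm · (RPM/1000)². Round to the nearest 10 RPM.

≈ 11140 RPM

Original rotor: r = 93 mm = 9.3 cm
RCF = 11.18 × r × (N/1000)²
RCF_original = 11.18 × 9.3 × (13)² = 11.18 × 9.3 × 169 ≈ 17,571.6 × g
Target RCF = 1.5 × 17,571.6 ≈ 26,357.4 × g
Your rotor: r = 190 mm = 19.0 cm
26,357.4 = 11.18 × 19 × (N/1000)²
(N/1000)² = 26,357.4 / 212.42 = 124.0815
N = 1000 × √124.0815 ≈ 11,139.2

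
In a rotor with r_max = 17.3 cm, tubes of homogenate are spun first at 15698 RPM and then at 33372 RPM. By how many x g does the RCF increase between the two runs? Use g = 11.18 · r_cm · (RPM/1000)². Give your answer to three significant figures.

RCF₁ = 11.18 × 17.3 × (15.698)² = 11.18 × 17.3 × 246.427204 ≈ 47,662.5 × g
RCF₂ = 11.18 × 17.3 × (33.372)² = 11.18 × 17.3 × 1,113.690384 ≈ 215,403.3 × g
Increase = 215,403.3 − 47,662.5 = 167,740.8

168000 x g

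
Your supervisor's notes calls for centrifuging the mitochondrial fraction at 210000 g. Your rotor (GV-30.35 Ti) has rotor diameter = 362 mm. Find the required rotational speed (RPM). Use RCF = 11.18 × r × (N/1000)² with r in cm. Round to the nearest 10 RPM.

N ≈ 32210 RPM

r = 362 mm / 2 = 181 mm = 18.1 cm
RCF = 11.18 × r × (N/1000)²
210,000 = 11.18 × 18.1 × (N/1000)²
(N/1000)² = 210,000 / 202.358 = 1037.765
N = 1000 × √1037.765 ≈ 32,214.4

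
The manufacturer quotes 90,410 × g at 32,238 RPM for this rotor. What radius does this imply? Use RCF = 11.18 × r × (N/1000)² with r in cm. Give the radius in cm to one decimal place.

≈ 7.8 cm

RCF = 11.18 × r × (N/1000)²
90410 = 11.18 × r × (32.238)²
r = 90410 / (11.18 × 1039.288644) = 90410 / 11619.25 ≈ 7.781 cm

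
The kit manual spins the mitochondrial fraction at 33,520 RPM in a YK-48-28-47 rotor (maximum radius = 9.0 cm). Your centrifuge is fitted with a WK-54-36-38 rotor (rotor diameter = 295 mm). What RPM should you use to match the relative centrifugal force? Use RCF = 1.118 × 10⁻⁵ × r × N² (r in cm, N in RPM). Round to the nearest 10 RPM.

≈ 26180 RPM

RCF_original = 1.118 × 10⁻⁵ × 9 × (33520)² = 1.118 × 10⁻⁵ × 9 × 1,123,590,400 ≈ 113,055.7 × g
Your rotor: r = 295 mm / 2 = 147.5 mm = 14.75 cm
113,055.7 = 1.118 × 10⁻⁵ × 14.75 × N²
N² = 113,055.7 / (16.4905 × 10⁻⁵) = 685,580,789
N ≈ √685,580,789 ≈ 26,183.6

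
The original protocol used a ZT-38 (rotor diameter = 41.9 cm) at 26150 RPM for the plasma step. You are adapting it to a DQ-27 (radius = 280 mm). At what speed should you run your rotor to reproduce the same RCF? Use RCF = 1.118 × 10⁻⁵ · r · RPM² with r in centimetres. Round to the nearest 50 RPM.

Original rotor: r = 41.9 / 2 = 20.95 cm
RCF = 1.118 × 10⁻⁵ × r × N²
RCF_original = 1.118 × 10⁻⁵ × 20.95 × (26150)² = 1.118 × 10⁻⁵ × 20.95 × 683,822,500 ≈ 160,165.6 × g
Your rotor: r = 280 mm = 28.0 cm
160,165.6 = 1.118 × 10⁻⁵ × 28 × N²
N² = 160,165.6 / (31.304 × 10⁻⁵) = 511,645,796
N ≈ √511,645,796 ≈ 22,619.6

22600 RPM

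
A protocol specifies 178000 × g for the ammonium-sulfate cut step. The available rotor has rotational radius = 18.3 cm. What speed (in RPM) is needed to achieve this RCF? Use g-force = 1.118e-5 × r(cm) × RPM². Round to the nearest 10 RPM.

≈ 29500 RPM

178,000 = 1.118 × 10⁻⁵ × 18.3 × N²
N² = 178,000 / (20.4594 × 10⁻⁵) = 870,015,738
N ≈ √870,015,738 ≈ 29,496.0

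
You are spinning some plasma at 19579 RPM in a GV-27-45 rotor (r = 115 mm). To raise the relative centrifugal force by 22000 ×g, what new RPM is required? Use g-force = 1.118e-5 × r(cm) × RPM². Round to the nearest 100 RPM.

23500 RPM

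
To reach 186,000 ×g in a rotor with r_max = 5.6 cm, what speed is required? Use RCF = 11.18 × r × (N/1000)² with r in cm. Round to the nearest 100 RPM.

186,000 = 11.18 × 5.6 × (N/1000)²
(N/1000)² = 186,000 / 62.608 = 2970.866
N = 1000 × √2970.866 ≈ 54,505.7

54500 RPM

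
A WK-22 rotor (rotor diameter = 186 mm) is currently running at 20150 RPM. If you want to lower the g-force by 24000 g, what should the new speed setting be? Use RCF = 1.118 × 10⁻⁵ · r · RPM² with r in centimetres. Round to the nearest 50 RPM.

r = 186 mm / 2 = 93 mm = 9.3 cm
Current RCF = 1.118 × 10⁻⁵ × 9.3 × (20150)² = 1.118 × 10⁻⁵ × 9.3 × 406,022,500 ≈ 42,215.8 × g
Target RCF = 42,215.8 − 24,000 = 18,215.8 × g
N² = 18,215.8 / (10.3974 × 10⁻⁵) = 175,195,722
N ≈ √175,195,722 ≈ 13,236.2

≈ 13250 RPM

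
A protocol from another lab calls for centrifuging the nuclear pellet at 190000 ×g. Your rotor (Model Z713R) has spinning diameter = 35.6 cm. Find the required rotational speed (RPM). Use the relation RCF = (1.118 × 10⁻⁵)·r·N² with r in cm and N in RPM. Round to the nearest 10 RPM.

r = 35.6 / 2 = 17.8 cm
RCF = 1.118 × 10⁻⁵ × r × N²
190,000 = 1.118 × 10⁻⁵ × 17.8 × N²
N² = 190,000 / (19.9004 × 10⁻⁵) = 954,754,678
N ≈ √954,754,678 ≈ 30,899.1

N ≈ 30900 RPM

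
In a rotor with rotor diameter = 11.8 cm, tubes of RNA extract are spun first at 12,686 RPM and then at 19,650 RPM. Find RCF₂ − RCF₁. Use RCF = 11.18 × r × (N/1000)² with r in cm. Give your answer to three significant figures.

14900 x g

r = 11.8 / 2 = 5.9 cm
RCF₁ = 11.18 × 5.9 × (12.686)² = 11.18 × 5.9 × 160.934596 ≈ 10,615.6 × g
RCF₂ = 11.18 × 5.9 × (19.65)² = 11.18 × 5.9 × 386.1225 ≈ 25,469.4 × g
Increase = 25,469.4 − 10,615.6 = 14,853.8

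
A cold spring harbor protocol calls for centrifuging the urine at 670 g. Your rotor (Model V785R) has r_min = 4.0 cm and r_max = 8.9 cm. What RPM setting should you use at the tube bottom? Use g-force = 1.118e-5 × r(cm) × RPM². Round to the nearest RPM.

Use r_max = 8.9 cm.
RCF = 1.118 × 10⁻⁵ × r × N²
670 = 1.118 × 10⁻⁵ × 8.9 × N²
N² = 670 / (9.9502 × 10⁻⁵) = 6,733,533
N ≈ √6,733,533 ≈ 2,594.9

2595 RPM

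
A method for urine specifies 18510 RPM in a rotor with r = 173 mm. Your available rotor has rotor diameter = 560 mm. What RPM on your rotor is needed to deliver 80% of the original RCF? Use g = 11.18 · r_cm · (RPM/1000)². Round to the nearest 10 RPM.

13010 RPM

Original rotor: r = 173 mm = 17.3 cm
RCF_original = 11.18 × 17.3 × (18.51)² = 11.18 × 17.3 × 342.6201 ≈ 66,267.5 × g
Target RCF = 0.8 × 66,267.5 ≈ 53,014 × g
Your rotor: r = 560 mm / 2 = 280 mm = 28 cm
53,014 = 11.18 × 28 × (N/1000)²
(N/1000)² = 53,014 / 313.04 = 169.3522
N = 1000 × √169.3522 ≈ 13,013.5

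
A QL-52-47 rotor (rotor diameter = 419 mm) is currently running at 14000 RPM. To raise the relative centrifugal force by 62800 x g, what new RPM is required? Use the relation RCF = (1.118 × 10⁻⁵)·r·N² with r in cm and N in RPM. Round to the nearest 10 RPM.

r = 419 mm / 2 = 209.5 mm = 20.95 cm
Current RCF = 1.118 × 10⁻⁵ × 20.95 × (14000)² = 1.118 × 10⁻⁵ × 20.95 × 196,000,000 ≈ 45,907.3 × g
Target RCF = 45,907.3 + 62,800 = 108,707.3 × g
N² = 108,707.3 / (23.4221 × 10⁻⁵) = 464,122,773
N ≈ √464,122,773 ≈ 21,543.5

21540 RPM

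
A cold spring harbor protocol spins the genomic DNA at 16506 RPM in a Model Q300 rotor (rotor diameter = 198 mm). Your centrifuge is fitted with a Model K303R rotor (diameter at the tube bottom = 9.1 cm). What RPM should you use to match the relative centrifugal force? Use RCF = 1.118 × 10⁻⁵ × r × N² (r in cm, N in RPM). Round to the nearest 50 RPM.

≈ 24350 RPM

Original rotor: r = 198 mm / 2 = 99 mm = 9.9 cm
RCF = 1.118 × 10⁻⁵ × r × N²
RCF_original = 1.118 × 10⁻⁵ × 9.9 × (16506)² = 1.118 × 10⁻⁵ × 9.9 × 272,448,036 ≈ 30,155.1 × g
Your rotor: r = 9.1 / 2 = 4.55 cm
30,155.1 = 1.118 × 10⁻⁵ × 4.55 × N²
N² = 30,155.1 / (5.0869 × 10⁻⁵) = 592,799,151
N ≈ √592,799,151 ≈ 24,347.5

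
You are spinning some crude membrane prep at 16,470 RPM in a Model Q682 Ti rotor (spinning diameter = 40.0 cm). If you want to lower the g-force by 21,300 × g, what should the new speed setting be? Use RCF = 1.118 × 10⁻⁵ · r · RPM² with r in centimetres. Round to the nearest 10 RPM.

N₂ ≈ 13270 RPM

r = 40.0 / 2 = 20 cm
Current RCF = 1.118 × 10⁻⁵ × 20 × (16470)² = 1.118 × 10⁻⁵ × 20 × 271,260,900 ≈ 60,653.9 × g
Target RCF = 60,653.9 − 21,300 = 39,353.9 × g
N² = 39,353.9 / (22.36 × 10⁻⁵) = 176,001,342
N ≈ √176,001,342 ≈ 13,266.5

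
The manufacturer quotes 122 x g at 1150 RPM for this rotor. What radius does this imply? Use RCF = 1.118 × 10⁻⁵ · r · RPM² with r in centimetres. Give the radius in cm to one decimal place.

122 = 1.118 × 10⁻⁵ × r × (1150)²
r = 122 / (1.118 × 10⁻⁵ × 1,322,500) = 122 / 14.78555 ≈ 8.251 cm

8.3 cm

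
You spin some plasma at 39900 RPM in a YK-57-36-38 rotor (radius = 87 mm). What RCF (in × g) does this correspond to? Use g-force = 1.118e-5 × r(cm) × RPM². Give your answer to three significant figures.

r = 87 mm = 8.7 cm
RCF = 1.118 × 10⁻⁵ × 8.7 × (39900)² = 1.118 × 10⁻⁵ × 8.7 × 1,592,010,000 ≈ 154,848.4 × g

RCF ≈ 155000 × g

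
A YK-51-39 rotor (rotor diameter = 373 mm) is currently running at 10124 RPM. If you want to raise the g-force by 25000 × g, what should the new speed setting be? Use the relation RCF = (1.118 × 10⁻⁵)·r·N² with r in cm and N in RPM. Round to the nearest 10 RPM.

14910 RPM

r = 373 mm / 2 = 186.5 mm = 18.65 cm
Current RCF = 1.118 × 10⁻⁵ × 18.65 × (10124)² = 1.118 × 10⁻⁵ × 18.65 × 102,495,376 ≈ 21,371 × g
Target RCF = 21,371 + 25,000 = 46,371 × g
N² = 46,371 / (20.8507 × 10⁻⁵) = 222,395,411
N ≈ √222,395,411 ≈ 14,912.9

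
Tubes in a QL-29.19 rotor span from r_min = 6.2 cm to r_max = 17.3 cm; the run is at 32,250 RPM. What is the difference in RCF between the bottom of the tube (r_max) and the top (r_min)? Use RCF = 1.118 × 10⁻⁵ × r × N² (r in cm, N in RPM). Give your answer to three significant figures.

RCF_max = 1.118 × 10⁻⁵ × 17.3 × (32250)² = 1.118 × 10⁻⁵ × 17.3 × 1,040,062,500 ≈ 201,162.6 × g
RCF_min = 1.118 × 10⁻⁵ × 6.2 × (32250)² = 1.118 × 10⁻⁵ × 6.2 × 1,040,062,500 ≈ 72,093 × g
ΔRCF = 201,162.6 − 72,093 = 129,069.6

ΔRCF ≈ 129000 g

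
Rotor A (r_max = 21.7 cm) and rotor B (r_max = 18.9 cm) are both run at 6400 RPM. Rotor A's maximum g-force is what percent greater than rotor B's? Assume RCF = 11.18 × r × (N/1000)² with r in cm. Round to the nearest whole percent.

At equal RPM, RCF scales linearly with r: ratio = 21.7 / 18.9 = 1.1481.
So rotor A delivers 14.8% more g-force.

15%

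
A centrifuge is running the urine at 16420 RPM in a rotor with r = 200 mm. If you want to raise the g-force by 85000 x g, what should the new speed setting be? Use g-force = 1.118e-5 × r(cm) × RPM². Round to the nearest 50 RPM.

25500 RPM

r = 200 mm = 20.0 cm
Current RCF = 1.118 × 10⁻⁵ × 20 × (16420)² = 1.118 × 10⁻⁵ × 20 × 269,616,400 ≈ 60,286.2 × g
Target RCF = 60,286.2 + 85,000 = 145,286.2 × g
N² = 145,286.2 / (22.36 × 10⁻⁵) = 649,759,392
N ≈ √649,759,392 ≈ 25,490.4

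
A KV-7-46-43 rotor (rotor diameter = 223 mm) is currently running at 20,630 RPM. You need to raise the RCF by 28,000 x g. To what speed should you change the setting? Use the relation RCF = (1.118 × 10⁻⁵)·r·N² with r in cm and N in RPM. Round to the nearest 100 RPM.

r = 223 mm / 2 = 111.5 mm = 11.15 cm
Current RCF = 1.118 × 10⁻⁵ × 11.15 × (20630)² = 1.118 × 10⁻⁵ × 11.15 × 425,596,900 ≈ 53,053.6 × g
Target RCF = 53,053.6 + 28,000 = 81,053.6 × g
N² = 81,053.6 / (12.4657 × 10⁻⁵) = 650,212,984
N ≈ √650,212,984 ≈ 25,499.3

25500 RPM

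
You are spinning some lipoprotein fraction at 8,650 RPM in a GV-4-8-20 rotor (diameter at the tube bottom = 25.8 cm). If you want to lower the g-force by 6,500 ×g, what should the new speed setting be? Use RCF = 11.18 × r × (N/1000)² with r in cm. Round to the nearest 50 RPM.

r = 25.8 / 2 = 12.9 cm
Current RCF = 11.18 × 12.9 × (8.65)² = 11.18 × 12.9 × 74.8225 ≈ 10,791.1 × g
Target RCF = 10,791.1 − 6,500 = 4,291.1 × g
(N/1000)² = 4,291.1 / 144.222 = 29.75344
N = 1000 × √29.75344 ≈ 5,454.7

≈ 5450 RPM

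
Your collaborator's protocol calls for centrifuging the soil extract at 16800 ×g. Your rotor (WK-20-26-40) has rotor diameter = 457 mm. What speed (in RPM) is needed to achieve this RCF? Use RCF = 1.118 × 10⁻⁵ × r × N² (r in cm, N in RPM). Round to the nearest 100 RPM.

≈ 8100 RPM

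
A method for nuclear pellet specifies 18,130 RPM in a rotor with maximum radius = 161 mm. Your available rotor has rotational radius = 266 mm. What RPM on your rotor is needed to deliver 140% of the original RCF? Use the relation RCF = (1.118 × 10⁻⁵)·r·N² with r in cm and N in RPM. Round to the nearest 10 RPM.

16690 RPM

Original rotor: r = 161 mm = 16.1 cm
RCF = 1.118 × 10⁻⁵ × r × N²
RCF_original = 1.118 × 10⁻⁵ × 16.1 × (18130)² = 1.118 × 10⁻⁵ × 16.1 × 328,696,900 ≈ 59,164.8 × g
Target RCF = 1.4 × 59,164.8 ≈ 82,830.7 × g
Your rotor: r = 266 mm = 26.6 cm
82,830.7 = 1.118 × 10⁻⁵ × 26.6 × N²
N² = 82,830.7 / (29.7388 × 10⁻⁵) = 278,527,378
N ≈ √278,527,378 ≈ 16,689.1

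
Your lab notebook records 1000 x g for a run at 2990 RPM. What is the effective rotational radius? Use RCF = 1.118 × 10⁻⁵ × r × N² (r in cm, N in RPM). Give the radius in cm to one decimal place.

1000 = 1.118 × 10⁻⁵ × r × (2990)²
r = 1000 / (1.118 × 10⁻⁵ × 8,940,100) = 1000 / 99.95032 ≈ 10.005 cm

r ≈ 10.0 cm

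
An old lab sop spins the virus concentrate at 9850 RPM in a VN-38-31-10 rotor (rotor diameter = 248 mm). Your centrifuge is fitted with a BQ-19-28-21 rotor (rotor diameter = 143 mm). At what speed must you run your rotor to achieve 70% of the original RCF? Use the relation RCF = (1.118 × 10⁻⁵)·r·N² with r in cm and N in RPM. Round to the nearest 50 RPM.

≈ 10850 RPM

Original rotor: r = 248 mm / 2 = 124 mm = 12.4 cm
RCF = 1.118 × 10⁻⁵ × r × N²
RCF_original = 1.118 × 10⁻⁵ × 12.4 × (9850)² = 1.118 × 10⁻⁵ × 12.4 × 97,022,500 ≈ 13,450.4 × g
Target RCF = 0.7 × 13,450.4 ≈ 9,415.3 × g
Your rotor: r = 143 mm / 2 = 71.5 mm = 7.15 cm
9,415.3 = 1.118 × 10⁻⁵ × 7.15 × N²
N² = 9,415.3 / (7.9937 × 10⁻⁵) = 117,784,005
N ≈ √117,784,005 ≈ 10,852.8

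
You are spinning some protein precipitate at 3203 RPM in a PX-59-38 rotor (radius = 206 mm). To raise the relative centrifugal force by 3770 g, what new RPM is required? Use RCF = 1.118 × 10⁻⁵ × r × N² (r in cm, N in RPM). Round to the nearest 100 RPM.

r = 206 mm = 20.6 cm
Current RCF = 1.118 × 10⁻⁵ × 20.6 × (3203)² = 1.118 × 10⁻⁵ × 20.6 × 10,259,209 ≈ 2,362.8 × g
Target RCF = 2,362.8 + 3,770 = 6,132.8 × g
N² = 6,132.8 / (23.0308 × 10⁻⁵) = 26,628,689
N ≈ √26,628,689 ≈ 5,160.3

N₂ ≈ 5200 RPM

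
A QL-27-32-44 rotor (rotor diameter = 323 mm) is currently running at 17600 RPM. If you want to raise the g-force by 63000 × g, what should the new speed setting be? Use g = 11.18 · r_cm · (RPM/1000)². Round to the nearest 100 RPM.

25700 RPM

r = 323 mm / 2 = 161.5 mm = 16.15 cm
Current RCF = 11.18 × 16.15 × (17.6)² = 11.18 × 16.15 × 309.76 ≈ 55,929.3 × g
Target RCF = 55,929.3 + 63,000 = 118,929.3 × g
(N/1000)² = 118,929.3 / 180.557 = 658.6801
N = 1000 × √658.6801 ≈ 25,664.8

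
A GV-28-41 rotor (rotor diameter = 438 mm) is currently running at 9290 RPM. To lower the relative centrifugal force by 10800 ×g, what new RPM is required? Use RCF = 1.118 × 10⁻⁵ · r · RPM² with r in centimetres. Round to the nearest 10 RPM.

r = 438 mm / 2 = 219 mm = 21.9 cm
Current RCF = 1.118 × 10⁻⁵ × 21.9 × (9290)² = 1.118 × 10⁻⁵ × 21.9 × 86,304,100 ≈ 21,130.9 × g
Target RCF = 21,130.9 − 10,800 = 10,330.9 × g
N² = 10,330.9 / (24.4842 × 10⁻⁵) = 42,194,150
N ≈ √42,194,150 ≈ 6,495.7

≈ 6500 RPM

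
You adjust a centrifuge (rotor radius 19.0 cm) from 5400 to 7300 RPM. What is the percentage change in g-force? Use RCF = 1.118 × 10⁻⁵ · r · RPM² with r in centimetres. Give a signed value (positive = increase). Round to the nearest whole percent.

RCF ∝ N², so the ratio is (7300/5400)² = (1.351852)² = 1.8275.
Change = 1.8275 − 1 = +0.8275 → +82.8%.

+83%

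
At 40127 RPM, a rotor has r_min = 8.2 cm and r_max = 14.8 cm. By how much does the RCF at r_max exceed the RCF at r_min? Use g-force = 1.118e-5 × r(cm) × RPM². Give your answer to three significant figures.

RCF_max = 1.118 × 10⁻⁵ × 14.8 × (40127)² = 1.118 × 10⁻⁵ × 14.8 × 1,610,176,129 ≈ 266,426.2 × g
RCF_min = 1.118 × 10⁻⁵ × 8.2 × (40127)² = 1.118 × 10⁻⁵ × 8.2 × 1,610,176,129 ≈ 147,614.5 × g
ΔRCF = 266,426.2 − 147,614.5 = 118,811.7

119000 g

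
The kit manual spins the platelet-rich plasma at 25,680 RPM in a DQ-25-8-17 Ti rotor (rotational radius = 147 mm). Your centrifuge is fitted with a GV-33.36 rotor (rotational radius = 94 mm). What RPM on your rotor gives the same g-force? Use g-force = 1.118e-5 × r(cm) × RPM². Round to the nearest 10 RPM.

≈ 32110 RPM

Original rotor: r = 147 mm = 14.7 cm
RCF_original = 1.118 × 10⁻⁵ × 14.7 × (25680)² = 1.118 × 10⁻⁵ × 14.7 × 659,462,400 ≈ 108,380 × g
Your rotor: r = 94 mm = 9.4 cm
108,380 = 1.118 × 10⁻⁵ × 9.4 × N²
N² = 108,380 / (10.5092 × 10⁻⁵) = 1,031,286,872
N ≈ √1,031,286,872 ≈ 32,113.7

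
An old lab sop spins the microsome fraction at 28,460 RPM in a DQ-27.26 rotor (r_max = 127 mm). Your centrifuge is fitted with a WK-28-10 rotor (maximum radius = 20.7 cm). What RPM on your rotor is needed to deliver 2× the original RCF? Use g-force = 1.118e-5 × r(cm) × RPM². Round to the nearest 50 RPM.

≈ 31550 RPM

Original rotor: r = 127 mm = 12.7 cm
RCF = 1.118 × 10⁻⁵ × r × N²
RCF_original = 1.118 × 10⁻⁵ × 12.7 × (28460)² = 1.118 × 10⁻⁵ × 12.7 × 809,971,600 ≈ 115,004.6 × g
Target RCF = 2 × 115,004.6 ≈ 230,009.2 × g
230,009.2 = 1.118 × 10⁻⁵ × 20.7 × N²
N² = 230,009.2 / (23.1426 × 10⁻⁵) = 993,877,957
N ≈ √993,877,957 ≈ 31,525.8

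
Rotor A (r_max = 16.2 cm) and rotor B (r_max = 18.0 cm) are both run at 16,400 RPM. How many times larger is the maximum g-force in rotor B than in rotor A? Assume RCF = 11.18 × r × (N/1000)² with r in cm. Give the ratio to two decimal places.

1.11

At fixed N, RCF ∝ r, so RCF_B/RCF_A = r_B/r_A = 18.0 / 16.2 = 1.1111.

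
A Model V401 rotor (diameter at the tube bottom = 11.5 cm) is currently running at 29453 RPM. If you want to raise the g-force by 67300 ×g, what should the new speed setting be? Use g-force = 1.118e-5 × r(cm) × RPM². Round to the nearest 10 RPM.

r = 11.5 / 2 = 5.75 cm
Current RCF = 1.118 × 10⁻⁵ × 5.75 × (29453)² = 1.118 × 10⁻⁵ × 5.75 × 867,479,209 ≈ 55,765.9 × g
Target RCF = 55,765.9 + 67,300 = 123,065.9 × g
N² = 123,065.9 / (6.4285 × 10⁻⁵) = 1,914,379,715
N ≈ √1,914,379,715 ≈ 43,753.6

≈ 43750 RPM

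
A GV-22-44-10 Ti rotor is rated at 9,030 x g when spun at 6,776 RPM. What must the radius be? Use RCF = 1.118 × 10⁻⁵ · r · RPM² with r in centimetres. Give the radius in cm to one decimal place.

9030 = 1.118 × 10⁻⁵ × r × (6776)²
r = 9030 / (1.118 × 10⁻⁵ × 45,914,176) = 9030 / 513.3205 ≈ 17.591 cm

≈ 17.6 cm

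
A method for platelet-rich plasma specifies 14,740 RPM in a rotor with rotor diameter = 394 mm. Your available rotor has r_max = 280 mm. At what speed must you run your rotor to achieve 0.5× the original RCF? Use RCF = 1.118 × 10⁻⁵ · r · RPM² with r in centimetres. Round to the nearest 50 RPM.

8750 RPM

Original rotor: r = 394 mm / 2 = 197 mm = 19.7 cm
RCF_original = 1.118 × 10⁻⁵ × 19.7 × (14740)² = 1.118 × 10⁻⁵ × 19.7 × 217,267,600 ≈ 47,852.3 × g
Target RCF = 0.5 × 47,852.3 ≈ 23,926.2 × g
Your rotor: r = 280 mm = 28.0 cm
23,926.2 = 1.118 × 10⁻⁵ × 28 × N²
N² = 23,926.2 / (31.304 × 10⁻⁵) = 76,431,766
N ≈ √76,431,766 ≈ 8,742.5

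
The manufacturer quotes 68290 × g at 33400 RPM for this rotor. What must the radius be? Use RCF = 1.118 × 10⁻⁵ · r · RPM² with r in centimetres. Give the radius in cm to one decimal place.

5.5 cm

RCF = 1.118 × 10⁻⁵ × r × N²
68290 = 1.118 × 10⁻⁵ × r × (33400)²
r = 68290 / (1.118 × 10⁻⁵ × 1,115,560,000) = 68290 / 12471.96 ≈ 5.475 cm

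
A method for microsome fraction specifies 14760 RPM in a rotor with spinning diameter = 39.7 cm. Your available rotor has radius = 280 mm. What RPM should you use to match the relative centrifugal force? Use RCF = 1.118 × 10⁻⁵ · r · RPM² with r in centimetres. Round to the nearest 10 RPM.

Original rotor: r = 39.7 / 2 = 19.85 cm
RCF_original = 1.118 × 10⁻⁵ × 19.85 × (14760)² = 1.118 × 10⁻⁵ × 19.85 × 217,857,600 ≈ 48,347.6 × g
Your rotor: r = 280 mm = 28.0 cm
48,347.6 = 1.118 × 10⁻⁵ × 28 × N²
N² = 48,347.6 / (31.304 × 10⁻⁵) = 154,445,438
N ≈ √154,445,438 ≈ 12,427.6

12430 RPM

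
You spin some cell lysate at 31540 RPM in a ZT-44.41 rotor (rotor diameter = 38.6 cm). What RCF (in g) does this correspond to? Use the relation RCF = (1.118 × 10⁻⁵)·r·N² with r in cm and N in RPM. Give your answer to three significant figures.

215000 g

r = 38.6 / 2 = 19.3 cm
RCF = 1.118 × 10⁻⁵ × r × N²
RCF = 1.118 × 10⁻⁵ × 19.3 × (31540)² = 1.118 × 10⁻⁵ × 19.3 × 994,771,600 ≈ 214,645.8 × g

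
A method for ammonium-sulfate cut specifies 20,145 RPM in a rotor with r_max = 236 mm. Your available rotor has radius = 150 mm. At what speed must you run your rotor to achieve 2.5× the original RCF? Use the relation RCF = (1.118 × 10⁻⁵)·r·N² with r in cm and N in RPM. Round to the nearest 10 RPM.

39950 RPM

Original rotor: r = 236 mm = 23.6 cm
RCF = 1.118 × 10⁻⁵ × r × N²
RCF_original = 1.118 × 10⁻⁵ × 23.6 × (20145)² = 1.118 × 10⁻⁵ × 23.6 × 405,821,025 ≈ 107,075.1 × g
Target RCF = 2.5 × 107,075.1 ≈ 267,687.8 × g
Your rotor: r = 150 mm = 15.0 cm
267,687.8 = 1.118 × 10⁻⁵ × 15 × N²
N² = 267,687.8 / (16.77 × 10⁻⁵) = 1,596,230,173
N ≈ √1,596,230,173 ≈ 39,952.8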